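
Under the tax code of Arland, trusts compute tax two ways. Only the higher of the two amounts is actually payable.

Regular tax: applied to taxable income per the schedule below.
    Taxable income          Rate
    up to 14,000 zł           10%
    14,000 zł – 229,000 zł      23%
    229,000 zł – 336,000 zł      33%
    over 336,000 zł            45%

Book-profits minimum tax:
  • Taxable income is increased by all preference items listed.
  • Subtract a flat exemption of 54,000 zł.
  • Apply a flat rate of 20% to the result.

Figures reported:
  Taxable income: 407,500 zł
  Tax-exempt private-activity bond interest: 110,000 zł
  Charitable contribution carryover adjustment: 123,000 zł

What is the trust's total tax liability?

118,335 zł

Book-profits minimum tax:
  Adjusted income: 407,500 zł + 110,000 zł + 123,000 zł = 640,500 zł
  Less exemption 54,000 zł → base 586,500 zł
  586,500 zł × 20% = 117,300 zł

Regular tax:
  14,000 zł × 10% = 1,400 zł
  215,000 zł × 23% = 49,450 zł
  107,000 zł × 33% = 35,310 zł
  71,500 zł × 45% = 32,175 zł
  → 118,335 zł

118,335 zł > 117,300 zł, so the regular tax governs.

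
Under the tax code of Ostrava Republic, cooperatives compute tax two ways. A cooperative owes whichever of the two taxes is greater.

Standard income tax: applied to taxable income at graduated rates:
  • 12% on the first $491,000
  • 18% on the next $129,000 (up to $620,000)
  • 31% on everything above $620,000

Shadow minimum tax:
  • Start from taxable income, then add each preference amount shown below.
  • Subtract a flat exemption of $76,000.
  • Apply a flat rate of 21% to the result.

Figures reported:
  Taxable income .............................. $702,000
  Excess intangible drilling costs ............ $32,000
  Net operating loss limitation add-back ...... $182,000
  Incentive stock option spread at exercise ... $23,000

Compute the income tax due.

Shadow minimum tax:
  Adjusted income: $702,000 + $32,000 + $182,000 + $23,000 = $939,000
  Less exemption $76,000 → base $863,000
  $863,000 × 21% = $181,230

Standard income tax:
  $491,000 × 12% = $58,920
  $129,000 × 18% = $23,220
  $82,000 × 31% = $25,420
  → $107,560

$181,230 > $107,560, so the shadow minimum tax is the binding amount.

$181,230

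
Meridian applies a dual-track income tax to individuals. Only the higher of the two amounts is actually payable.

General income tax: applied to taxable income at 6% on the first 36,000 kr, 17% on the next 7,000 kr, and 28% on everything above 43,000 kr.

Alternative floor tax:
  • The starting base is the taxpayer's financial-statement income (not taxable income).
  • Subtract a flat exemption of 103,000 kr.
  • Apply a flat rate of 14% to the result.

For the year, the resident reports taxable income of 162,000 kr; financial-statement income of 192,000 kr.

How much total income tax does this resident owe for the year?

Alternative floor tax:
  Base (financial-statement income): 192,000 kr
  Less exemption 103,000 kr → base 89,000 kr
  89,000 kr × 14% = 12,460 kr

General income tax:
  36,000 kr × 6% = 2,160 kr
  7,000 kr × 17% = 1,190 kr
  119,000 kr × 28% = 33,320 kr
  → 36,670 kr

36,670 kr > 12,460 kr, so the general income tax governs.

36,670 kr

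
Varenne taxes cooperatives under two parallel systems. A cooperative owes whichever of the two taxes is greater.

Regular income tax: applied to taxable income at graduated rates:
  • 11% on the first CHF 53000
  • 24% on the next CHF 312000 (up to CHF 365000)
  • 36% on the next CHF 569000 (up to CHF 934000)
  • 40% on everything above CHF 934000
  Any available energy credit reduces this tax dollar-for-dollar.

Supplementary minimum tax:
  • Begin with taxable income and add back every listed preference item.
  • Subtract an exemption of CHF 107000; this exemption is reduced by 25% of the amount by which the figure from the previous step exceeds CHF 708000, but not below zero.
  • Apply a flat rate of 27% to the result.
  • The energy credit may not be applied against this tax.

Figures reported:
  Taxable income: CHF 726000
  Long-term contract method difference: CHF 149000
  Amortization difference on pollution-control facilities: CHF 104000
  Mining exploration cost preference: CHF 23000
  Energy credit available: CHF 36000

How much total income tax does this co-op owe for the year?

Supplementary minimum tax:
  Adjusted income: CHF 726000 + CHF 149000 + CHF 104000 + CHF 23000 = CHF 1002000
  Exemption: CHF 107000 − 25% × (CHF 1002000 − CHF 708000) = CHF 107000 − CHF 73500 = CHF 33500
  Base: CHF 1002000 − CHF 33500 = CHF 968500
  CHF 968500 × 27% = CHF 261495

Regular income tax:
  CHF 53000 × 11% = CHF 5830
  CHF 312000 × 24% = CHF 74880
  CHF 361000 × 36% = CHF 129960
  → CHF 210670
  Less energy credit CHF 36000 → CHF 174670

CHF 261495 > CHF 174670, so the supplementary minimum tax is the binding amount.

CHF 261495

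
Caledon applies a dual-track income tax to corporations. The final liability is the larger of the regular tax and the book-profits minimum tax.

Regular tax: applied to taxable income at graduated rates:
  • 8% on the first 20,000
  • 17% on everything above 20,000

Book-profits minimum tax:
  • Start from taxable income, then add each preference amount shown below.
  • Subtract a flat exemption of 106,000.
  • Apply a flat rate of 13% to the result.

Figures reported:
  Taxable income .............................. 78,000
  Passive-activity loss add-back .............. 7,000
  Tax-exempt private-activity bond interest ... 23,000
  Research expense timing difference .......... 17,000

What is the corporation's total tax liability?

11,460

Book-profits minimum tax:
  Adjusted income: 78,000 + 7,000 + 23,000 + 17,000 = 125,000
  Less exemption 106,000 → base 19,000
  19,000 × 13% = 2,470

Regular tax:
  20,000 × 8% = 1,600
  58,000 × 17% = 9,860
  → 11,460

11,460 > 2,470, so the regular tax governs.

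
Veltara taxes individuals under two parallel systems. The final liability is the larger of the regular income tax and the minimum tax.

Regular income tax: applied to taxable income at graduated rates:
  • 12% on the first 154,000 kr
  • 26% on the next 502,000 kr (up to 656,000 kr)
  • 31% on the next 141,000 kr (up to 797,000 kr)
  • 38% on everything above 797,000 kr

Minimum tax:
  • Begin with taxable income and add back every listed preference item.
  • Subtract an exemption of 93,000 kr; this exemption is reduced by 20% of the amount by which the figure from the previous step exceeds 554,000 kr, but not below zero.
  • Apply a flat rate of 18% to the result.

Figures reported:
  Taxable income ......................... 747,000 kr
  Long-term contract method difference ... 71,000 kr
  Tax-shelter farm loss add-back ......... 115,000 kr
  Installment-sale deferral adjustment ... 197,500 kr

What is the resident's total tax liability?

203,490 kr

Regular income tax:
  154,000 kr × 12% = 18,480 kr
  502,000 kr × 26% = 130,520 kr
  91,000 kr × 31% = 28,210 kr
  → 177,210 kr

Minimum tax:
  Adjusted income: 747,000 kr + 71,000 kr + 115,000 kr + 197,500 kr = 1,130,500 kr
  Exemption: 20% × (1,130,500 kr − 554,000 kr) = 115,300 kr ≥ 93,000 kr, so the exemption is fully phased out
  Base: 1,130,500 kr − 0 kr = 1,130,500 kr
  1,130,500 kr × 18% = 203,490 kr

203,490 kr > 177,210 kr, so the minimum tax is the binding amount.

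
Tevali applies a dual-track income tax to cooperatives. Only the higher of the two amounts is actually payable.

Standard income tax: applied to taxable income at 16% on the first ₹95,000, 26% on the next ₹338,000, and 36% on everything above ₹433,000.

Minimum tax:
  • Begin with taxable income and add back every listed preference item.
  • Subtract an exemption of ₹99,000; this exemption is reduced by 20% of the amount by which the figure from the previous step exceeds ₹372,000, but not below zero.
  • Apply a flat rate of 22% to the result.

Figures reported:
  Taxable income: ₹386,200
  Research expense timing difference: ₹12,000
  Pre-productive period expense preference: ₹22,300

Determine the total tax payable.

₹90,912

Minimum tax:
  Adjusted income: ₹386,200 + ₹12,000 + ₹22,300 = ₹420,500
  Exemption: ₹99,000 − 20% × (₹420,500 − ₹372,000) = ₹99,000 − ₹9,700 = ₹89,300
  Base: ₹420,500 − ₹89,300 = ₹331,200
  ₹331,200 × 22% = ₹72,864

Standard income tax:
  ₹95,000 × 16% = ₹15,200
  ₹291,200 × 26% = ₹75,712
  → ₹90,912

₹90,912 > ₹72,864, so the standard income tax governs.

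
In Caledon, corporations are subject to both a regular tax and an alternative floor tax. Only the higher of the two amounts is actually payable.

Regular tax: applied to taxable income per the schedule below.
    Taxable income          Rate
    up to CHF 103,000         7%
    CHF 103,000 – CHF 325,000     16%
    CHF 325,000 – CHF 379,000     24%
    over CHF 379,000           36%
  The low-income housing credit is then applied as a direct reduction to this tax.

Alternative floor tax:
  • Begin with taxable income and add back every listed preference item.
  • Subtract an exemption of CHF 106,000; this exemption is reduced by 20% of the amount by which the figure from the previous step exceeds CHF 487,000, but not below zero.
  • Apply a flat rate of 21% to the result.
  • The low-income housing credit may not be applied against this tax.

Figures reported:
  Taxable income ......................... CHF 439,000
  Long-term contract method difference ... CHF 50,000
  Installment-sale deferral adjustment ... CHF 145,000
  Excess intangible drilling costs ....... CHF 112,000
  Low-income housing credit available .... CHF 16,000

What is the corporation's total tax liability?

CHF 145,278

Regular tax:
  CHF 103,000 × 7% = CHF 7,210
  CHF 222,000 × 16% = CHF 35,520
  CHF 54,000 × 24% = CHF 12,960
  CHF 60,000 × 36% = CHF 21,600
  → CHF 77,290
  Less low-income housing credit CHF 16,000 → CHF 61,290

Alternative floor tax:
  Adjusted income: CHF 439,000 + CHF 50,000 + CHF 145,000 + CHF 112,000 = CHF 746,000
  Exemption: CHF 106,000 − 20% × (CHF 746,000 − CHF 487,000) = CHF 106,000 − CHF 51,800 = CHF 54,200
  Base: CHF 746,000 − CHF 54,200 = CHF 691,800
  CHF 691,800 × 21% = CHF 145,278

CHF 145,278 > CHF 61,290, so the alternative floor tax is the binding amount.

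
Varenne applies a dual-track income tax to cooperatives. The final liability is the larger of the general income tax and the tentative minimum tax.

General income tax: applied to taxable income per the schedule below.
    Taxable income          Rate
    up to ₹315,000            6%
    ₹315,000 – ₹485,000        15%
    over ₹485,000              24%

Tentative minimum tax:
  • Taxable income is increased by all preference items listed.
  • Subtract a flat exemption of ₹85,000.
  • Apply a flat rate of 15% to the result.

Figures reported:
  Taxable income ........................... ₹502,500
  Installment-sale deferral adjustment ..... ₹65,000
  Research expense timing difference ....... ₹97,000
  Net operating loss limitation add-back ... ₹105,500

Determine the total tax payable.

General income tax:
  ₹315,000 × 6% = ₹18,900
  ₹170,000 × 15% = ₹25,500
  ₹17,500 × 24% = ₹4,200
  → ₹48,600

Tentative minimum tax:
  Adjusted income: ₹502,500 + ₹65,000 + ₹97,000 + ₹105,500 = ₹770,000
  Less exemption ₹85,000 → base ₹685,000
  ₹685,000 × 15% = ₹102,750

₹102,750 > ₹48,600, so the tentative minimum tax is the binding amount.

₹102,750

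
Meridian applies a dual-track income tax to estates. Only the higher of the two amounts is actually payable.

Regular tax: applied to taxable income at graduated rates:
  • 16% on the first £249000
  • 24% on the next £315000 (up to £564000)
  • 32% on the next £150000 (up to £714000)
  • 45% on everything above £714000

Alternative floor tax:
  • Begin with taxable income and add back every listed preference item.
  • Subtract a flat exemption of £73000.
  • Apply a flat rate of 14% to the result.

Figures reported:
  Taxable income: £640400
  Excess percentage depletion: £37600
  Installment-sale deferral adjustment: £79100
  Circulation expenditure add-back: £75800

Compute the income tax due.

Regular tax:
  £249000 × 16% = £39840
  £315000 × 24% = £75600
  £76400 × 32% = £24448
  → £139888

Alternative floor tax:
  Adjusted income: £640400 + £37600 + £79100 + £75800 = £832900
  Less exemption £73000 → base £759900
  £759900 × 14% = £106386

£139888 > £106386, so the regular tax governs.

£139888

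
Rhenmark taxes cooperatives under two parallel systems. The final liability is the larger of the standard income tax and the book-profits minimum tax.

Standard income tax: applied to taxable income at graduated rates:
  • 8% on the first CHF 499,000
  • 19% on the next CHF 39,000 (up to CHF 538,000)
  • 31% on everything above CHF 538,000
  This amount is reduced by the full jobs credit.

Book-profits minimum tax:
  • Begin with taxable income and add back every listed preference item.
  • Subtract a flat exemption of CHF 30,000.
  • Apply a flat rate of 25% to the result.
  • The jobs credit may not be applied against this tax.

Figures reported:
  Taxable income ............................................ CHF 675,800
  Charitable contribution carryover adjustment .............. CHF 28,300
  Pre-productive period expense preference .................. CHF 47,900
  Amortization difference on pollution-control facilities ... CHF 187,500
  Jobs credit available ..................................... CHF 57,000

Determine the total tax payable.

CHF 227,375

Standard income tax:
  CHF 499,000 × 8% = CHF 39,920
  CHF 39,000 × 19% = CHF 7,410
  CHF 137,800 × 31% = CHF 42,718
  → CHF 90,048
  Less jobs credit CHF 57,000 → CHF 33,048

Book-profits minimum tax:
  Adjusted income: CHF 675,800 + CHF 28,300 + CHF 47,900 + CHF 187,500 = CHF 939,500
  Less exemption CHF 30,000 → base CHF 909,500
  CHF 909,500 × 25% = CHF 227,375

CHF 227,375 > CHF 33,048, so the book-profits minimum tax is the binding amount.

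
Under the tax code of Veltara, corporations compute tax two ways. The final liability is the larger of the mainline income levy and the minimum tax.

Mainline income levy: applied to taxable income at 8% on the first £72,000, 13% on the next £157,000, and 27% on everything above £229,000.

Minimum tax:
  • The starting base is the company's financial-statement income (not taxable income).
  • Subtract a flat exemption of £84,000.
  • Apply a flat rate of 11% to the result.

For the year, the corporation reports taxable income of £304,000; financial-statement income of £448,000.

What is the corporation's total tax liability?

Minimum tax:
  Base (financial-statement income): £448,000
  Less exemption £84,000 → base £364,000
  £364,000 × 11% = £40,040

Mainline income levy:
  £72,000 × 8% = £5,760
  £157,000 × 13% = £20,410
  £75,000 × 27% = £20,250
  → £46,420

£46,420 > £40,040, so the mainline income levy governs.

£46,420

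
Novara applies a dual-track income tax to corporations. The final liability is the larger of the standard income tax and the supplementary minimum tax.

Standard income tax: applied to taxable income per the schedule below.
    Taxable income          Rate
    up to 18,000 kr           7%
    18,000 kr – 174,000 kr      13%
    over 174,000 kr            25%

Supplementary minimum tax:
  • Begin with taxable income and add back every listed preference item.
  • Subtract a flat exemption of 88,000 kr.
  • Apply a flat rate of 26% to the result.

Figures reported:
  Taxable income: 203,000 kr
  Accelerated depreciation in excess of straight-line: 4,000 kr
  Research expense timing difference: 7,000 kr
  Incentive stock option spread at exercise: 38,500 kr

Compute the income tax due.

42,770 kr

Supplementary minimum tax:
  Adjusted income: 203,000 kr + 4,000 kr + 7,000 kr + 38,500 kr = 252,500 kr
  Less exemption 88,000 kr → base 164,500 kr
  164,500 kr × 26% = 42,770 kr

Standard income tax:
  18,000 kr × 7% = 1,260 kr
  156,000 kr × 13% = 20,280 kr
  29,000 kr × 25% = 7,250 kr
  → 28,790 kr

42,770 kr > 28,790 kr, so the supplementary minimum tax is the binding amount.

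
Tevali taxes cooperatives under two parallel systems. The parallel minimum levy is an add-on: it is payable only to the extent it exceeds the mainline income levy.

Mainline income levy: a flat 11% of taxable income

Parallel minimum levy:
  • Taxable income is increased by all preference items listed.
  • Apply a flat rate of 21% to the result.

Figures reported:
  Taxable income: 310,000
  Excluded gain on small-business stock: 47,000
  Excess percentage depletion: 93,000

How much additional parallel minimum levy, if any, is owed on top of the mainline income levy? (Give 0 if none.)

60,400

Mainline income levy:
  310,000 × 11% = 34,100

Parallel minimum levy:
  Adjusted income: 310,000 + 47,000 + 93,000 = 450,000
  450,000 × 21% = 94,500

Excess of parallel minimum levy over mainline income levy: 94,500 − 34,100 = 60,400.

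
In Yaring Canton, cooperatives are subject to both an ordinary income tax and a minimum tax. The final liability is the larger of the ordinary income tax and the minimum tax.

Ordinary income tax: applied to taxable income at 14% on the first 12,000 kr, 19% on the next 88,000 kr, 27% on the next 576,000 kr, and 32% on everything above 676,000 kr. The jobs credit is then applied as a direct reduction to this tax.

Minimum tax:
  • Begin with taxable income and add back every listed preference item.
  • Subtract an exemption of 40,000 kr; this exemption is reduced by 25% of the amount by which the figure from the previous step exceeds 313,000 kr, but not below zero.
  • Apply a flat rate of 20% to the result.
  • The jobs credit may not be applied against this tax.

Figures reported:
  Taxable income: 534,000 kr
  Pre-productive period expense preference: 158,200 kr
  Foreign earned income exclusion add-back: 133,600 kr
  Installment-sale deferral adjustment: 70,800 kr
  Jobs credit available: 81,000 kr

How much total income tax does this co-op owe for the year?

Ordinary income tax:
  12,000 kr × 14% = 1,680 kr
  88,000 kr × 19% = 16,720 kr
  434,000 kr × 27% = 117,180 kr
  → 135,580 kr
  Less jobs credit 81,000 kr → 54,580 kr

Minimum tax:
  Adjusted income: 534,000 kr + 158,200 kr + 133,600 kr + 70,800 kr = 896,600 kr
  Exemption: 25% × (896,600 kr − 313,000 kr) = 145,900 kr ≥ 40,000 kr, so the exemption is fully phased out
  Base: 896,600 kr − 0 kr = 896,600 kr
  896,600 kr × 20% = 179,320 kr

179,320 kr > 54,580 kr, so the minimum tax is the binding amount.

179,320 kr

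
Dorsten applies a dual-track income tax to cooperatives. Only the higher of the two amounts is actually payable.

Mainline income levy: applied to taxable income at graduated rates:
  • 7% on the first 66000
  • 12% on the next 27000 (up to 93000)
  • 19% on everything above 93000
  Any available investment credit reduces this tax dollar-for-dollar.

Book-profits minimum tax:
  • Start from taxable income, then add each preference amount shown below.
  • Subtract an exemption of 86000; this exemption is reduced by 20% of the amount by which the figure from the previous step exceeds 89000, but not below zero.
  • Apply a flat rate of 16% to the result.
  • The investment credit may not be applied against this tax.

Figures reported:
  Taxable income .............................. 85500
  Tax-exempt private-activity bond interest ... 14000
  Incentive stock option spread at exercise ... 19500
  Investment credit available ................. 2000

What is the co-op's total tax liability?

6240

Book-profits minimum tax:
  Adjusted income: 85500 + 14000 + 19500 = 119000
  Exemption: 86000 − 20% × (119000 − 89000) = 86000 − 6000 = 80000
  Base: 119000 − 80000 = 39000
  39000 × 16% = 6240

Mainline income levy:
  66000 × 7% = 4620
  19500 × 12% = 2340
  → 6960
  Less investment credit 2000 → 4960

6240 > 4960, so the book-profits minimum tax is the binding amount.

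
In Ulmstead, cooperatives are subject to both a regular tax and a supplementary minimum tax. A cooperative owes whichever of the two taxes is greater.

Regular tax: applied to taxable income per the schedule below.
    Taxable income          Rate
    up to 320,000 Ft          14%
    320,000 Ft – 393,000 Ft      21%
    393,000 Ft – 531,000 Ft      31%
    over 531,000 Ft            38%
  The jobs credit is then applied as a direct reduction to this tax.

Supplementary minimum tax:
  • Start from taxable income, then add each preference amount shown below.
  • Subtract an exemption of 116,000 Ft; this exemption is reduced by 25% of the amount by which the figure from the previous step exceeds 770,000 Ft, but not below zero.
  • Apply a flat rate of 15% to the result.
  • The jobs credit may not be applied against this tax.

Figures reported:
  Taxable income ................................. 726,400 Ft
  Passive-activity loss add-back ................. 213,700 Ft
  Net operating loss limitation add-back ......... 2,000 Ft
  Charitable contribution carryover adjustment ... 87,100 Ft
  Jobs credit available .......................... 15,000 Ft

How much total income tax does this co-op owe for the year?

162,162 Ft

Supplementary minimum tax:
  Adjusted income: 726,400 Ft + 213,700 Ft + 2,000 Ft + 87,100 Ft = 1,029,200 Ft
  Exemption: 116,000 Ft − 25% × (1,029,200 Ft − 770,000 Ft) = 116,000 Ft − 64,800 Ft = 51,200 Ft
  Base: 1,029,200 Ft − 51,200 Ft = 978,000 Ft
  978,000 Ft × 15% = 146,700 Ft

Regular tax:
  320,000 Ft × 14% = 44,800 Ft
  73,000 Ft × 21% = 15,330 Ft
  138,000 Ft × 31% = 42,780 Ft
  195,400 Ft × 38% = 74,252 Ft
  → 177,162 Ft
  Less jobs credit 15,000 Ft → 162,162 Ft

162,162 Ft > 146,700 Ft, so the regular tax governs.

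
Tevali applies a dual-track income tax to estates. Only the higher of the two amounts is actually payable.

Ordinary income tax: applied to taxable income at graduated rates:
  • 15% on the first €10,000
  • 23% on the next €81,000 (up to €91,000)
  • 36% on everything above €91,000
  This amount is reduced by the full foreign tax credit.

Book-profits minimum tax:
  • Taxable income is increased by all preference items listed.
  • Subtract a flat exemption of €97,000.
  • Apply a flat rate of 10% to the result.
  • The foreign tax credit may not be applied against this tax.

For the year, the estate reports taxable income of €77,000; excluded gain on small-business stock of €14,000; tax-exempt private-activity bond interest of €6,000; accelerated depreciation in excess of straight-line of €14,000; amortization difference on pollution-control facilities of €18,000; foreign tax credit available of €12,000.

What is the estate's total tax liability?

€4,910

Ordinary income tax:
  €10,000 × 15% = €1,500
  €67,000 × 23% = €15,410
  → €16,910
  Less foreign tax credit €12,000 → €4,910

Book-profits minimum tax:
  Adjusted income: €77,000 + €14,000 + €6,000 + €14,000 + €18,000 = €129,000
  Less exemption €97,000 → base €32,000
  €32,000 × 10% = €3,200

€4,910 > €3,200, so the ordinary income tax governs.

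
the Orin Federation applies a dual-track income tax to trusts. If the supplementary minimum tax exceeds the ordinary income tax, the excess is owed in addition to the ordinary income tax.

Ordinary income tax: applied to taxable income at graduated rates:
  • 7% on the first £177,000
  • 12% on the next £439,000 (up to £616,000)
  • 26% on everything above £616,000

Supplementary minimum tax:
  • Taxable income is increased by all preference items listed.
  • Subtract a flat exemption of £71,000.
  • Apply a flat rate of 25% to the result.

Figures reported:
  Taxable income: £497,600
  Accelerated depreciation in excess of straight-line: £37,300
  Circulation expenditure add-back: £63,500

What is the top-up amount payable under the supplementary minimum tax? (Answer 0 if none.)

£80,988

Supplementary minimum tax:
  Adjusted income: £497,600 + £37,300 + £63,500 = £598,400
  Less exemption £71,000 → base £527,400
  £527,400 × 25% = £131,850

Ordinary income tax:
  £177,000 × 7% = £12,390
  £320,600 × 12% = £38,472
  → £50,862

Excess of supplementary minimum tax over ordinary income tax: £131,850 − £50,862 = £80,988.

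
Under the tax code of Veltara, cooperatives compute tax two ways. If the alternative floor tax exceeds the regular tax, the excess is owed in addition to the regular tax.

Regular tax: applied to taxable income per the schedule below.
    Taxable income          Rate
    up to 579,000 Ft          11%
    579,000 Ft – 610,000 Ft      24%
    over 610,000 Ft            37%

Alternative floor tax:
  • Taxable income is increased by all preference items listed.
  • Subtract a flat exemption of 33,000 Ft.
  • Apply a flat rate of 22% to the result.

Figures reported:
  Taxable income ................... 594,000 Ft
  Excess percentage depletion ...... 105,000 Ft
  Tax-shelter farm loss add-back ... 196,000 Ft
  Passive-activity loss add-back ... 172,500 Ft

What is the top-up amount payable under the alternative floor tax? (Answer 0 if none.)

160,300 Ft

Regular tax:
  579,000 Ft × 11% = 63,690 Ft
  15,000 Ft × 24% = 3,600 Ft
  → 67,290 Ft

Alternative floor tax:
  Adjusted income: 594,000 Ft + 105,000 Ft + 196,000 Ft + 172,500 Ft = 1,067,500 Ft
  Less exemption 33,000 Ft → base 1,034,500 Ft
  1,034,500 Ft × 22% = 227,590 Ft

Excess of alternative floor tax over regular tax: 227,590 Ft − 67,290 Ft = 160,300 Ft.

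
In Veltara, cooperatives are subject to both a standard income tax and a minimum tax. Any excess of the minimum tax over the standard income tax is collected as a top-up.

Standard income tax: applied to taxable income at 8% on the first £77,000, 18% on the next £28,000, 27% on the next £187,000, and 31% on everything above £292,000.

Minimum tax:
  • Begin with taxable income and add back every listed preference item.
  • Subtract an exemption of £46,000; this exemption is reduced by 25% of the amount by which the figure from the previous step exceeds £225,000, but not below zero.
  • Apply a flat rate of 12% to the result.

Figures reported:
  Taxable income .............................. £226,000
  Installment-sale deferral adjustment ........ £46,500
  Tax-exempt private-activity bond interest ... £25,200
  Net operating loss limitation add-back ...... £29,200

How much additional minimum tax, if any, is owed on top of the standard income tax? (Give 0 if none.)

Minimum tax:
  Adjusted income: £226,000 + £46,500 + £25,200 + £29,200 = £326,900
  Exemption: £46,000 − 25% × (£326,900 − £225,000) = £46,000 − £25,475 = £20,525
  Base: £326,900 − £20,525 = £306,375
  £306,375 × 12% = £36,765

Standard income tax:
  £77,000 × 8% = £6,160
  £28,000 × 18% = £5,040
  £121,000 × 27% = £32,670
  → £43,870

£36,765 ≤ £43,870, so no add-on is due.

£0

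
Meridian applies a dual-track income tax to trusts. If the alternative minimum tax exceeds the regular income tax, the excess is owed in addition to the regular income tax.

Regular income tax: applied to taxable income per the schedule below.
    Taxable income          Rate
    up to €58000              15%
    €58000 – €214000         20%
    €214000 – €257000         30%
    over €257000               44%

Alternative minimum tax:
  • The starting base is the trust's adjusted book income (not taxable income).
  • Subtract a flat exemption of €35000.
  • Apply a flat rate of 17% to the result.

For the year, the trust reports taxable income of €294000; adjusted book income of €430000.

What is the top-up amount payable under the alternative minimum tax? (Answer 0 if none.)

€0

Alternative minimum tax:
  Base (adjusted book income): €430000
  Less exemption €35000 → base €395000
  €395000 × 17% = €67150

Regular income tax:
  €58000 × 15% = €8700
  €156000 × 20% = €31200
  €43000 × 30% = €12900
  €37000 × 44% = €16280
  → €69080

€67150 ≤ €69080, so no add-on is due.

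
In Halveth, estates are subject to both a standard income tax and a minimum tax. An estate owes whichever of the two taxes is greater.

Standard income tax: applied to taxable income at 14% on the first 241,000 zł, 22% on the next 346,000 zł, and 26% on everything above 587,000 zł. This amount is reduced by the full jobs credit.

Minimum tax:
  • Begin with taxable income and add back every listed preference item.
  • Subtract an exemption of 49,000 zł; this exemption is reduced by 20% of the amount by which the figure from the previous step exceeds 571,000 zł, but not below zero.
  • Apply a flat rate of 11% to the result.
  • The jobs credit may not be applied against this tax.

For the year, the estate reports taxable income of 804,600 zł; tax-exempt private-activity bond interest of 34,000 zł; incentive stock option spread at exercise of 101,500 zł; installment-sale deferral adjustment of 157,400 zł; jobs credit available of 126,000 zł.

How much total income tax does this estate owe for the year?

Standard income tax:
  241,000 zł × 14% = 33,740 zł
  346,000 zł × 22% = 76,120 zł
  217,600 zł × 26% = 56,576 zł
  → 166,436 zł
  Less jobs credit 126,000 zł → 40,436 zł

Minimum tax:
  Adjusted income: 804,600 zł + 34,000 zł + 101,500 zł + 157,400 zł = 1,097,500 zł
  Exemption: 20% × (1,097,500 zł − 571,000 zł) = 105,300 zł ≥ 49,000 zł, so the exemption is fully phased out
  Base: 1,097,500 zł − 0 zł = 1,097,500 zł
  1,097,500 zł × 11% = 120,725 zł

120,725 zł > 40,436 zł, so the minimum tax is the binding amount.

120,725 zł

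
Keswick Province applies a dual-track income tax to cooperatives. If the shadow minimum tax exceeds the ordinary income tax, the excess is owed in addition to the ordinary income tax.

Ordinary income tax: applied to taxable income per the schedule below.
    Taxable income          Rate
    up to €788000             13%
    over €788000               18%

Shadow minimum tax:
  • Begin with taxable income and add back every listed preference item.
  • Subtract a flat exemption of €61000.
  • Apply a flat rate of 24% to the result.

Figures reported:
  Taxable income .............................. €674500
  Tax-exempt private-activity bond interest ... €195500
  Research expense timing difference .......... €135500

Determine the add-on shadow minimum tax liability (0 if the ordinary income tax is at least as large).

€138995

Ordinary income tax:
  €674500 × 13% = €87685

Shadow minimum tax:
  Adjusted income: €674500 + €195500 + €135500 = €1005500
  Less exemption €61000 → base €944500
  €944500 × 24% = €226680

Excess of shadow minimum tax over ordinary income tax: €226680 − €87685 = €138995.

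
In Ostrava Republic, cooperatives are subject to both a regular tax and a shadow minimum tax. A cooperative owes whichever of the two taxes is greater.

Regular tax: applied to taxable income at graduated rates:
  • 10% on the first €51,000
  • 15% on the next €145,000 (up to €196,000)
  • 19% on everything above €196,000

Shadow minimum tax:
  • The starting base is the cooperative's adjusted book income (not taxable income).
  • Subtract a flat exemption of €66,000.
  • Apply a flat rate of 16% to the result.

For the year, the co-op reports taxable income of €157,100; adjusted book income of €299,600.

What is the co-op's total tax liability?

€37,376

Regular tax:
  €51,000 × 10% = €5,100
  €106,100 × 15% = €15,915
  → €21,015

Shadow minimum tax:
  Base (adjusted book income): €299,600
  Less exemption €66,000 → base €233,600
  €233,600 × 16% = €37,376

€37,376 > €21,015, so the shadow minimum tax is the binding amount.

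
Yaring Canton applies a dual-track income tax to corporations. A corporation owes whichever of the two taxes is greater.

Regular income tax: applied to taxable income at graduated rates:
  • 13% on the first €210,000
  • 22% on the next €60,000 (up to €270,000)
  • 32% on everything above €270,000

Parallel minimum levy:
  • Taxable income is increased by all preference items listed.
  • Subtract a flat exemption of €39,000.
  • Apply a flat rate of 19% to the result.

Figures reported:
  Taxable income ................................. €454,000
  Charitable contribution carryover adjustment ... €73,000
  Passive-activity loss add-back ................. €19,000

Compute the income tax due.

Regular income tax:
  €210,000 × 13% = €27,300
  €60,000 × 22% = €13,200
  €184,000 × 32% = €58,880
  → €99,380

Parallel minimum levy:
  Adjusted income: €454,000 + €73,000 + €19,000 = €546,000
  Less exemption €39,000 → base €507,000
  €507,000 × 19% = €96,330

€99,380 > €96,330, so the regular income tax governs.

€99,380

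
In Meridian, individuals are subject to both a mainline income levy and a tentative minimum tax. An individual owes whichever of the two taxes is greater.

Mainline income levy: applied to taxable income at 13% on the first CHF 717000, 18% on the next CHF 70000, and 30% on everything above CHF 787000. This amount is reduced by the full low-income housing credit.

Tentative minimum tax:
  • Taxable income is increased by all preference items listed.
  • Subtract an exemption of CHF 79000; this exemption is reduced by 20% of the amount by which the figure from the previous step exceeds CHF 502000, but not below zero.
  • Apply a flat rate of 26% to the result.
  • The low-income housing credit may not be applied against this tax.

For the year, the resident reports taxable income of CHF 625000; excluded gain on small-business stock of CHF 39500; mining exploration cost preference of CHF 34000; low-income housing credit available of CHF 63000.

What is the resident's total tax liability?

CHF 171288

Tentative minimum tax:
  Adjusted income: CHF 625000 + CHF 39500 + CHF 34000 = CHF 698500
  Exemption: CHF 79000 − 20% × (CHF 698500 − CHF 502000) = CHF 79000 − CHF 39300 = CHF 39700
  Base: CHF 698500 − CHF 39700 = CHF 658800
  CHF 658800 × 26% = CHF 171288

Mainline income levy:
  CHF 625000 × 13% = CHF 81250
  Less low-income housing credit CHF 63000 → CHF 18250

CHF 171288 > CHF 18250, so the tentative minimum tax is the binding amount.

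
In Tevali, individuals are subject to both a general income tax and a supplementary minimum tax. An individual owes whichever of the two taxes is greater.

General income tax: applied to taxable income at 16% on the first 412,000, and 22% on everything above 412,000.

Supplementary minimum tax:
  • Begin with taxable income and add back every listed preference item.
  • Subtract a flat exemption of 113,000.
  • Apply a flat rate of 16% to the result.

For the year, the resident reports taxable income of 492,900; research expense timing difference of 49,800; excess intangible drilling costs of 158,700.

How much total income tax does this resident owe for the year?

94,144

Supplementary minimum tax:
  Adjusted income: 492,900 + 49,800 + 158,700 = 701,400
  Less exemption 113,000 → base 588,400
  588,400 × 16% = 94,144

General income tax:
  412,000 × 16% = 65,920
  80,900 × 22% = 17,798
  → 83,718

94,144 > 83,718, so the supplementary minimum tax is the binding amount.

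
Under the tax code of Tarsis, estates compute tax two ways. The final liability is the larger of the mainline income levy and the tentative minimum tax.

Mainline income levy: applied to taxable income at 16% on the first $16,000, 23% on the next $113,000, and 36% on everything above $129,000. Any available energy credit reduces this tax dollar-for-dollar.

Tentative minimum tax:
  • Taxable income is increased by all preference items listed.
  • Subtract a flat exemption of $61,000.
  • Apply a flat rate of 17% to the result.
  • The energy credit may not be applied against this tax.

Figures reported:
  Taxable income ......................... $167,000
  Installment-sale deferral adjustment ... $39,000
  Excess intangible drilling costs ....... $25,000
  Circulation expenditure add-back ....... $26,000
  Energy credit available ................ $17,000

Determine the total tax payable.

Tentative minimum tax:
  Adjusted income: $167,000 + $39,000 + $25,000 + $26,000 = $257,000
  Less exemption $61,000 → base $196,000
  $196,000 × 17% = $33,320

Mainline income levy:
  $16,000 × 16% = $2,560
  $113,000 × 23% = $25,990
  $38,000 × 36% = $13,680
  → $42,230
  Less energy credit $17,000 → $25,230

$33,320 > $25,230, so the tentative minimum tax is the binding amount.

$33,320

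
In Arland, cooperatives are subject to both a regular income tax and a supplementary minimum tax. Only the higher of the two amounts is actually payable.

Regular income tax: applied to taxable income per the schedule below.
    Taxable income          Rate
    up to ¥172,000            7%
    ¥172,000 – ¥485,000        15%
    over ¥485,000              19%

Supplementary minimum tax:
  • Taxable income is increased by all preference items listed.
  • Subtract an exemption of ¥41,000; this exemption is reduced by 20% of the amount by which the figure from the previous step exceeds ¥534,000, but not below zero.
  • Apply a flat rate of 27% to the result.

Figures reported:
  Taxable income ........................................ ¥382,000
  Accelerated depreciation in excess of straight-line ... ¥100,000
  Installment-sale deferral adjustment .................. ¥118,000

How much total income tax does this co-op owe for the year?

Supplementary minimum tax:
  Adjusted income: ¥382,000 + ¥100,000 + ¥118,000 = ¥600,000
  Exemption: ¥41,000 − 20% × (¥600,000 − ¥534,000) = ¥41,000 − ¥13,200 = ¥27,800
  Base: ¥600,000 − ¥27,800 = ¥572,200
  ¥572,200 × 27% = ¥154,494

Regular income tax:
  ¥172,000 × 7% = ¥12,040
  ¥210,000 × 15% = ¥31,500
  → ¥43,540

¥154,494 > ¥43,540, so the supplementary minimum tax is the binding amount.

¥154,494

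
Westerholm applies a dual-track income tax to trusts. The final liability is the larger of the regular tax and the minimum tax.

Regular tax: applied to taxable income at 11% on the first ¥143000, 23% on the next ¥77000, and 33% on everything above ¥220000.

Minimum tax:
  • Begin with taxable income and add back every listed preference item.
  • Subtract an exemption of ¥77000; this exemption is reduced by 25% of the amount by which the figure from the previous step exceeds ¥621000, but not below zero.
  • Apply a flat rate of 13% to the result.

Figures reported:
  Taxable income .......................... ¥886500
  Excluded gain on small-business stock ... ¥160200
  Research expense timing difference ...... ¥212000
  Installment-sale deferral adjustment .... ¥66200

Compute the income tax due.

¥253385

Minimum tax:
  Adjusted income: ¥886500 + ¥160200 + ¥212000 + ¥66200 = ¥1324900
  Exemption: 25% × (¥1324900 − ¥621000) = ¥175975 ≥ ¥77000, so the exemption is fully phased out
  Base: ¥1324900 − ¥0 = ¥1324900
  ¥1324900 × 13% = ¥172237

Regular tax:
  ¥143000 × 11% = ¥15730
  ¥77000 × 23% = ¥17710
  ¥666500 × 33% = ¥219945
  → ¥253385

¥253385 > ¥172237, so the regular tax governs.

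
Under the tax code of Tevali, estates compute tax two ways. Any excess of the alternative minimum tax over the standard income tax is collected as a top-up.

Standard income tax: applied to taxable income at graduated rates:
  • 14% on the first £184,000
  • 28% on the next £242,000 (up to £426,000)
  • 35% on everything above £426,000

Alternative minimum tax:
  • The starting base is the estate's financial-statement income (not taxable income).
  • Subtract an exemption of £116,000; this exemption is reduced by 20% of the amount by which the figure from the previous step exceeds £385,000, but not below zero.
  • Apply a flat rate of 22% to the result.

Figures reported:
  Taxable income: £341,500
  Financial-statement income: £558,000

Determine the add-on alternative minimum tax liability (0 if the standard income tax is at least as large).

Standard income tax:
  £184,000 × 14% = £25,760
  £157,500 × 28% = £44,100
  → £69,860

Alternative minimum tax:
  Base (financial-statement income): £558,000
  Exemption: £116,000 − 20% × (£558,000 − £385,000) = £116,000 − £34,600 = £81,400
  Base: £558,000 − £81,400 = £476,600
  £476,600 × 22% = £104,852

Excess of alternative minimum tax over standard income tax: £104,852 − £69,860 = £34,992.

£34,992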